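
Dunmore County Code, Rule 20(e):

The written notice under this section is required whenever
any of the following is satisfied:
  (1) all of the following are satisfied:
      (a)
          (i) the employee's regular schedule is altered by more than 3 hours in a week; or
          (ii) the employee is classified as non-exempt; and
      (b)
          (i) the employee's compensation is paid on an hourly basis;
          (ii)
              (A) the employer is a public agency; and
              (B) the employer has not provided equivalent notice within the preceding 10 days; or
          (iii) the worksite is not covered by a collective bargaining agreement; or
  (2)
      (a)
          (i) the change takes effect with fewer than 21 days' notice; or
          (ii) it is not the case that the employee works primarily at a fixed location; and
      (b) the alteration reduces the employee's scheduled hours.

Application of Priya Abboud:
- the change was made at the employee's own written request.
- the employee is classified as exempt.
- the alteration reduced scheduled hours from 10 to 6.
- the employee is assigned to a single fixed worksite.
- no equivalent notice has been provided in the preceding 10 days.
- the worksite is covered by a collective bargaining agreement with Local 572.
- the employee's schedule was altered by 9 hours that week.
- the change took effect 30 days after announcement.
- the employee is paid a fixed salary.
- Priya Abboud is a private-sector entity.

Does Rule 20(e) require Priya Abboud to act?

No — not required.

(i) schedule shift > 3h — holds.
(ii) non-exempt — not met.
So (a) is satisfied (T OR F).
(i) hourly-paid — fails.
(A) public agency — fails.
(B) no recent notice — holds.
So (ii) is not satisfied (F AND T).
(iii) no CBA — not satisfied.
(b): F OR F OR F → false.
So (1) is not satisfied (T AND F).
(i) < 21 days' notice — fails.
(ii) not (fixed location) — not satisfied.
(a) = F OR F = false.
(b) hours reduced — met.
(2): F AND T → false.
So Overall is not satisfied (F OR F).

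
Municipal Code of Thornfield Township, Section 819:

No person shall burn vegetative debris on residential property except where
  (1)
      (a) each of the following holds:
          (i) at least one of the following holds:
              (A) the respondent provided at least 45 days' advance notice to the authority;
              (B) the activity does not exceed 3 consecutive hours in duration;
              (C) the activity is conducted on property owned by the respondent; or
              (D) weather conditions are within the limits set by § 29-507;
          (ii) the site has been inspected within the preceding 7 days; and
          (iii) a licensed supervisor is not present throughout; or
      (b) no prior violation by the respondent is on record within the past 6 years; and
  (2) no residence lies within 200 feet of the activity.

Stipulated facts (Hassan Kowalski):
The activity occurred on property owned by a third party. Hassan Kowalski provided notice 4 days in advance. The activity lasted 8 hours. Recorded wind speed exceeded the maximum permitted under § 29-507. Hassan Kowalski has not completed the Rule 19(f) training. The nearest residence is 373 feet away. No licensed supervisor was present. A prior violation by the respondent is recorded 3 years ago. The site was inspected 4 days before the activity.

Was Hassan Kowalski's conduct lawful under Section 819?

No — unlawful.

(A) ≥45 days' notice — not met.
(B) ≤ 3 hrs duration — not satisfied.
(C) own property — not met.
(D) weather ok — not met.
(i) = F OR F OR F OR F = false.
(ii) site inspected — satisfied.
(iii) not (supervisor present) — holds.
(a): F AND T AND T → false.
(b) no prior violation — not met.
So (1) is not satisfied (F OR F).
(2) no residence in 200 ft — holds.
Overall: F AND T → false.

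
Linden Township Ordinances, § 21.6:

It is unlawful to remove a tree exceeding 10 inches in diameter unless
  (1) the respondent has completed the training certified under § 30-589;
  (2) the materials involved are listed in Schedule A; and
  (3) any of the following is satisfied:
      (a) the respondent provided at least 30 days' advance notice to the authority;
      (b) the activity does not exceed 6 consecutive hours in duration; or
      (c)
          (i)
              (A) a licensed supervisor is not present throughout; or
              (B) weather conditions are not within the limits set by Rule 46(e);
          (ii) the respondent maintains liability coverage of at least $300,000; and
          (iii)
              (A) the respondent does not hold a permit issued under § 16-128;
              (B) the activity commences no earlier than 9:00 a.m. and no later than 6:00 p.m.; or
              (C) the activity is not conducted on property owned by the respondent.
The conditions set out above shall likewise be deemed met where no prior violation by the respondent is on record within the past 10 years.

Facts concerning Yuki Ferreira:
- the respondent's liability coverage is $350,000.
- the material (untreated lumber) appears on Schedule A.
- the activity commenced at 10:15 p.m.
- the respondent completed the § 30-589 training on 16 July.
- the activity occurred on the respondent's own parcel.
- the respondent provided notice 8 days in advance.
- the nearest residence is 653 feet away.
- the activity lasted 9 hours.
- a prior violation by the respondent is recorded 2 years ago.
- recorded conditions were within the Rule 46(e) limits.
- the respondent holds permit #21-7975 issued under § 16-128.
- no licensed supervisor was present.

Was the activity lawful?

(1) training certified — satisfied.
(2) Schedule A material — holds.
(a) ≥30 days' notice — not met.
(b) ≤ 6 hrs duration — fails.
(A) not (supervisor present) — holds.
(B) not (weather ok) — not satisfied.
(i) = T OR F = true.
(ii) coverage ≥ $300,000 — satisfied.
(A) not (holds permit) — not met.
(B) start within hours — not met.
(C) not (own property) — fails.
So (iii) is not satisfied (F OR F OR F).
So (c) is not satisfied (T AND T AND F).
(3): F OR F OR F → false.
Overall = T AND T AND F = false.
Exception (no prior violation) — not satisfied.
Result: main false OR exception false → false.

No — unlawful.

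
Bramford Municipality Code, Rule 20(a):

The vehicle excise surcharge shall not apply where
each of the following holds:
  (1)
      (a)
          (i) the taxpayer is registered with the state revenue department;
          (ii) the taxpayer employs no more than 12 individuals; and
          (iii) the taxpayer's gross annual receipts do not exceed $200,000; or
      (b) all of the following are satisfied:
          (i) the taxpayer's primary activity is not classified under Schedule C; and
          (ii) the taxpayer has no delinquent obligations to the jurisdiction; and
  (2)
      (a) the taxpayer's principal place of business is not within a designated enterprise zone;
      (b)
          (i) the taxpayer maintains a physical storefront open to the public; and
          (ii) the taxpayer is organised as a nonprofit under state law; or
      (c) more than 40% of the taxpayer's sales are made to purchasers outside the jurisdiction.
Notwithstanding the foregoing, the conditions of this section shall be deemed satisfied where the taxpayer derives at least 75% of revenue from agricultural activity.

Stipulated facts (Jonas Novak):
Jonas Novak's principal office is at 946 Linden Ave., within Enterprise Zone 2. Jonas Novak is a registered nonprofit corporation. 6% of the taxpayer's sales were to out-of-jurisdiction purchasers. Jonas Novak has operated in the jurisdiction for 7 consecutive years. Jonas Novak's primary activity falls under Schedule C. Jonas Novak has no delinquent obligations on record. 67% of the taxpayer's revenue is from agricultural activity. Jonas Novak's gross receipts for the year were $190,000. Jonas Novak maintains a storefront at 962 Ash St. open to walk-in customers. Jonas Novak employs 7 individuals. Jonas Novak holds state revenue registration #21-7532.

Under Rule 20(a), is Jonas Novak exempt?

Yes — exempt.

(i) state-registered — met.
(ii) ≤ 12 employees — satisfied.
(iii) receipts ≤ $200,000 — holds.
So (a) is satisfied (T AND T AND T).
(i) not (Schedule C activity) — not satisfied.
(ii) no delinquency — holds.
(b) = F AND T = false.
(1) = T OR F = true.
(a) not (in enterprise zone) — not met.
(i) has storefront — holds.
(ii) nonprofit — holds.
So (b) is satisfied (T AND T).
(c) >40% out-of-jur. sales — not satisfied.
(2): F OR T OR F → true.
Overall = T AND T = true.
Exception (≥75% agricultural) — not satisfied.
Result: main true OR exception false → true.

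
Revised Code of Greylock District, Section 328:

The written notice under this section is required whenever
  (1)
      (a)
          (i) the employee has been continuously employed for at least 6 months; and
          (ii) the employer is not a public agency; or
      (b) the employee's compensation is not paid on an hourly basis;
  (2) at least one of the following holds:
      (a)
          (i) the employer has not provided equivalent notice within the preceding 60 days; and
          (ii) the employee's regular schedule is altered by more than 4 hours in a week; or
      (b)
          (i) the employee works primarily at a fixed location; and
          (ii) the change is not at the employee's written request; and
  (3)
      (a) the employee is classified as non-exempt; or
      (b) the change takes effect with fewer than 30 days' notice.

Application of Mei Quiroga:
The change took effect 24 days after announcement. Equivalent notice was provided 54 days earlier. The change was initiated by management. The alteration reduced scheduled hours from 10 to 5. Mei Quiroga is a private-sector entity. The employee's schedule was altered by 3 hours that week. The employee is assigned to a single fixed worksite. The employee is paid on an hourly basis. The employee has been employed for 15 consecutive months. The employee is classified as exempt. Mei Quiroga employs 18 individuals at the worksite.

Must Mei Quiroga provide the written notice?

Yes — required.

(i) tenure ≥ 6 mo. — met.
(ii) not (public agency) — satisfied.
(a) = T AND T = true.
(b) not (hourly-paid) — fails.
(1) = T OR F = true.
(i) no recent notice — fails.
(ii) schedule shift > 4h — not met.
So (a) is not satisfied (F AND F).
(i) fixed location — met.
(ii) not employee-requested — met.
(b) = T AND T = true.
(2) = F OR T = true.
(a) non-exempt — not met.
(b) < 30 days' notice — met.
(3) = F OR T = true.
Overall = T AND T AND T = true.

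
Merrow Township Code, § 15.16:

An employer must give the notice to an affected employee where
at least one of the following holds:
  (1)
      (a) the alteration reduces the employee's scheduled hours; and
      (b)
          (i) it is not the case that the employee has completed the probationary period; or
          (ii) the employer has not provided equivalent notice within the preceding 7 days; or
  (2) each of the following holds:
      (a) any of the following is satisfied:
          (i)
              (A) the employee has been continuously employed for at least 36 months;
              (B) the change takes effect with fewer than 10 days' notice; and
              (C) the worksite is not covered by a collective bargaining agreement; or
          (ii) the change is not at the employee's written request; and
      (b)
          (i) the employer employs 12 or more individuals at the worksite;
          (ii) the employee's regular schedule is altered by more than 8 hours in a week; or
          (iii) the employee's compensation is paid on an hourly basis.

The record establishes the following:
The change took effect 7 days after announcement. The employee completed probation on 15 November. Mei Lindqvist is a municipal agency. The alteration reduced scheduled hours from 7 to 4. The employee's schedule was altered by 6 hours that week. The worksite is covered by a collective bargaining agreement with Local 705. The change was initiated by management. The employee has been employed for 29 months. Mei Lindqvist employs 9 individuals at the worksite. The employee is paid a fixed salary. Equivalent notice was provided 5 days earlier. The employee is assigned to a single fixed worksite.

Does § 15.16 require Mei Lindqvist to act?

(a) hours reduced — holds.
(i) not (past probation) — not satisfied.
(ii) no recent notice — not met.
(b) = F OR F = false.
(1): T AND F → false.
(A) tenure ≥ 36 mo. — fails.
(B) < 10 days' notice — satisfied.
(C) no CBA — fails.
(i): F AND T AND F → false.
(ii) not employee-requested — satisfied.
So (a) is satisfied (F OR T).
(i) ≥ 12 at site — not met.
(ii) schedule shift > 8h — not satisfied.
(iii) hourly-paid — not met.
(b): F OR F OR F → false.
(2): T AND F → false.
So Overall is not satisfied (F OR F).

No — not required.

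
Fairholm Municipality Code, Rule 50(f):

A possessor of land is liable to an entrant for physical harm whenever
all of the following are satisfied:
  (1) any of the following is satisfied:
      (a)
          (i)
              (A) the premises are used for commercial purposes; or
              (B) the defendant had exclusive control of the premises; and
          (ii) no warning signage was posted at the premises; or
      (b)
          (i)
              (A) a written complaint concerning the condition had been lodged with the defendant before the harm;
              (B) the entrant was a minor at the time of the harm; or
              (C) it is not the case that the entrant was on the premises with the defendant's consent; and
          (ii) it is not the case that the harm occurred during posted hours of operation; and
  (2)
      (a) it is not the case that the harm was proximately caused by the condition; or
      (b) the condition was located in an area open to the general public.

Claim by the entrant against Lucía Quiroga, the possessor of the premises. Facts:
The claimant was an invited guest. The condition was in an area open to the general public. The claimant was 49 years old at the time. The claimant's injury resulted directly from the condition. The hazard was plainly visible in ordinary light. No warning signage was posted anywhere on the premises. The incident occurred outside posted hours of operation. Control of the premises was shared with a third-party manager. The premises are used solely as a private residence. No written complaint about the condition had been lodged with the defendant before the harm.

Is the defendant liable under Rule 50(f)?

(A) commercial use — fails.
(B) exclusive control — not met.
(i): F OR F → false.
(ii) no signage posted — holds.
So (a) is not satisfied (F AND T).
(A) complaint lodged — not satisfied.
(B) entrant a minor — fails.
(C) not (consent to enter) — fails.
(i) = F OR F OR F = false.
(ii) not (during posted hours) — satisfied.
(b): F AND T → false.
(1) = F OR F = false.
(a) not (proximate cause) — not met.
(b) public area — met.
(2) = F OR T = true.
Overall = F AND T = false.

No — not liable.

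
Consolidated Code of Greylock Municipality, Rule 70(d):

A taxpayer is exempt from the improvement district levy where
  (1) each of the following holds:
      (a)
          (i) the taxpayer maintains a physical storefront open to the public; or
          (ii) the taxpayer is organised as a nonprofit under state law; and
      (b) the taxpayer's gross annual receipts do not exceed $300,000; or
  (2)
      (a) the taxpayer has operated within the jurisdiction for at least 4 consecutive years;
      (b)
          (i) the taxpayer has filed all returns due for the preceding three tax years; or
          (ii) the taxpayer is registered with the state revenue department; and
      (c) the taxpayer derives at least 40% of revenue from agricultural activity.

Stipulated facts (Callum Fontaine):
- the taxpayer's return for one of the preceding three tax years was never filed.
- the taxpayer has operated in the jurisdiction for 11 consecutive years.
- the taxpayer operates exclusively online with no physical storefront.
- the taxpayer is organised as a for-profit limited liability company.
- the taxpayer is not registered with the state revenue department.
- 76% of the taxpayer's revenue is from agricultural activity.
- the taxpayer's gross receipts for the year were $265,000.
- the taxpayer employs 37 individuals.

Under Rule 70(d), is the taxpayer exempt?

(i) has storefront — not satisfied.
(ii) nonprofit — not satisfied.
So (a) is not satisfied (F OR F).
(b) receipts ≤ $300,000 — satisfied.
(1) = F AND T = false.
(a) ≥ 4 yrs in jurisdiction — satisfied.
(i) returns current — not satisfied.
(ii) state-registered — not met.
(b) = F OR F = false.
(c) ≥40% agricultural — satisfied.
(2): T AND F AND T → false.
Overall = F OR F = false.

No — not exempt.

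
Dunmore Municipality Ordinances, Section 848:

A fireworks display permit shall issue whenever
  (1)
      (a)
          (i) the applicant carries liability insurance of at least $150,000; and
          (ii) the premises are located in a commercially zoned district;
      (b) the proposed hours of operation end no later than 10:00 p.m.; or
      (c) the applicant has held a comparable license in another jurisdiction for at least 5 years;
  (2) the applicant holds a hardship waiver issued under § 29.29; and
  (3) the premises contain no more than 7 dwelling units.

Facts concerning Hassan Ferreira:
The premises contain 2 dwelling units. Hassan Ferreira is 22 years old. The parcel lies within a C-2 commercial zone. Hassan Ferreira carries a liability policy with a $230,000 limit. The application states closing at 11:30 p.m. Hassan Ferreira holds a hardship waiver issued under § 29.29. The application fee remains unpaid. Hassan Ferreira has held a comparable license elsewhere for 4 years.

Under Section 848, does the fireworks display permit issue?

Yes — granted.

(i) insurance ≥ $150,000 — met.
(ii) commercially zoned — satisfied.
(a) = T AND T = true.
(b) closes by 10 p.m. — fails.
(c) prior license ≥ 5 yr — fails.
So (1) is satisfied (T OR F OR F).
(2) hardship waiver — satisfied.
(3) ≤ 7 units — satisfied.
Overall: T AND T AND T → true.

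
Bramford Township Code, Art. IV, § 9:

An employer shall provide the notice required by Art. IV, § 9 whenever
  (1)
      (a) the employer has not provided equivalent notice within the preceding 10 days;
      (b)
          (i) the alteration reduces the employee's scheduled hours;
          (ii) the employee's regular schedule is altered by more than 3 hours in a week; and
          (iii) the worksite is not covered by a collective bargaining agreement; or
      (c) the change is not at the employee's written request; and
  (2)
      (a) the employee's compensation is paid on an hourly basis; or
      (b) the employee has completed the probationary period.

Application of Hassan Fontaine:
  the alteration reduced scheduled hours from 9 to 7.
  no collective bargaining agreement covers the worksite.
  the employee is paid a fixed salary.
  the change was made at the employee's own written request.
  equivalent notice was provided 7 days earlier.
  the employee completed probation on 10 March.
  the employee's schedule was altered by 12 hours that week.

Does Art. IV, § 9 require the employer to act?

Yes — required.

(a) no recent notice — fails.
(i) hours reduced — holds.
(ii) schedule shift > 3h — holds.
(iii) no CBA — holds.
(b) = T AND T AND T = true.
(c) not employee-requested — fails.
So (1) is satisfied (F OR T OR F).
(a) hourly-paid — not met.
(b) past probation — met.
(2) = F OR T = true.
Overall = T AND T = true.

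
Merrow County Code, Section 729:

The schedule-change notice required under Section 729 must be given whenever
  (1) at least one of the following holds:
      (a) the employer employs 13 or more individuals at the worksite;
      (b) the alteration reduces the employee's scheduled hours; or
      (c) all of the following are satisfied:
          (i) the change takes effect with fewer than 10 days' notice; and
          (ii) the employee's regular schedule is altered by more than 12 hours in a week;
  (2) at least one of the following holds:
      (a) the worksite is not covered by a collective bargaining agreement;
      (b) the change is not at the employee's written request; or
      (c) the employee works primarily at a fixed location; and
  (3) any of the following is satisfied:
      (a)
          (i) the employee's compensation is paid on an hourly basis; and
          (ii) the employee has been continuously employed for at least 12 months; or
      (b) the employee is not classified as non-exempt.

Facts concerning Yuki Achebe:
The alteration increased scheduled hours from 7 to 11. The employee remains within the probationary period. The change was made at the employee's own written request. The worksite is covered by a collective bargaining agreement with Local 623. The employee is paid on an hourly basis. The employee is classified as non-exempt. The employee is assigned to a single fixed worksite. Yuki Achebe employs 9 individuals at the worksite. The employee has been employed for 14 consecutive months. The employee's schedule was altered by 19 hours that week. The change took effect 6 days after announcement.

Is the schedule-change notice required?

(a) ≥ 13 at site — fails.
(b) hours reduced — not met.
(i) < 10 days' notice — satisfied.
(ii) schedule shift > 12h — satisfied.
(c): T AND T → true.
So (1) is satisfied (F OR F OR T).
(a) no CBA — fails.
(b) not employee-requested — not met.
(c) fixed location — satisfied.
So (2) is satisfied (F OR F OR T).
(i) hourly-paid — satisfied.
(ii) tenure ≥ 12 mo. — satisfied.
(a) = T AND T = true.
(b) not (non-exempt) — fails.
So (3) is satisfied (T OR F).
So Overall is satisfied (T AND T AND T).

Yes — required.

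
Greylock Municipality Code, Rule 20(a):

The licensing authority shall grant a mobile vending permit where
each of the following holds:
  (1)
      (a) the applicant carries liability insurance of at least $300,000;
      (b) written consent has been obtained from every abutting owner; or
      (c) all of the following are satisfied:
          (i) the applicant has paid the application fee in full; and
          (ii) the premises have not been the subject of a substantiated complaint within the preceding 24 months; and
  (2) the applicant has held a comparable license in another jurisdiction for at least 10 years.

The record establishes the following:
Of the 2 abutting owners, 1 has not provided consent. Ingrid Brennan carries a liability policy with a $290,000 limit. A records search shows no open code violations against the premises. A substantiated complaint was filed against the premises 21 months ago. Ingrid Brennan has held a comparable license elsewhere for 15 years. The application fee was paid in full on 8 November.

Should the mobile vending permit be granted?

No — denied.

(a) insurance ≥ $300,000 — not satisfied.
(b) all abutters consent — fails.
(i) fee paid — met.
(ii) no complaint in 24 mo. — fails.
(c) = T AND F = false.
So (1) is not satisfied (F OR F OR F).
(2) prior license ≥ 10 yr — met.
Overall = F AND T = false.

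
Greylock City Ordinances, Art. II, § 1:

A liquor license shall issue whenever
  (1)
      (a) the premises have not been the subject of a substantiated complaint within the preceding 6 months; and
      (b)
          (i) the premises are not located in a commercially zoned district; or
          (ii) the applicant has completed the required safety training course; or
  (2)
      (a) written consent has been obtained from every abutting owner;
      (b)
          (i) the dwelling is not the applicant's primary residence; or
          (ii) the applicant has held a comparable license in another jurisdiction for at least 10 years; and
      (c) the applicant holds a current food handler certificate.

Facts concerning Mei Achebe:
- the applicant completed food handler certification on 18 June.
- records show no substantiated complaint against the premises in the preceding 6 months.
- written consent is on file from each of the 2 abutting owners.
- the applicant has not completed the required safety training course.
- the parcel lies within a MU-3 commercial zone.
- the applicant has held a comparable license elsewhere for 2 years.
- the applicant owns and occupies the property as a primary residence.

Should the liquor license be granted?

(a) no complaint in 6 mo. — satisfied.
(i) not (commercially zoned) — not met.
(ii) safety training — not satisfied.
(b) = F OR F = false.
(1) = T AND F = false.
(a) all abutters consent — holds.
(i) not (primary residence) — fails.
(ii) prior license ≥ 10 yr — not met.
(b) = F OR F = false.
(c) food handler cert. — met.
So (2) is not satisfied (T AND F AND T).
So Overall is not satisfied (F OR F).

No — denied.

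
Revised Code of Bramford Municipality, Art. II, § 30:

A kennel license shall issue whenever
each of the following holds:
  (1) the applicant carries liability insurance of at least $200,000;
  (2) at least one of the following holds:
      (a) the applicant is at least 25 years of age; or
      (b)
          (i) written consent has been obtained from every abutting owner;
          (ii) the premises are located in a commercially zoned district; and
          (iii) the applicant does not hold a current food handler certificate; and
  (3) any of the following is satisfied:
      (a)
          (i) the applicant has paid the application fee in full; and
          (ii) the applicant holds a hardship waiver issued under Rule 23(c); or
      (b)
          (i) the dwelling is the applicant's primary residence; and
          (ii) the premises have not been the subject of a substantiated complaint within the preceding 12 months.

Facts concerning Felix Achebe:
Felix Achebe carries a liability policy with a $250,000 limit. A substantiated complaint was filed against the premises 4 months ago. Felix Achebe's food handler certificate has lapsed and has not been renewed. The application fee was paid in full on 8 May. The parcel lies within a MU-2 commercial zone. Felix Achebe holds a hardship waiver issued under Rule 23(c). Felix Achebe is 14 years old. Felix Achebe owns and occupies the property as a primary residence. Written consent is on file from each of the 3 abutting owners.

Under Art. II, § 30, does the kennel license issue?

(1) insurance ≥ $200,000 — holds.
(a) age ≥ 25 — not met.
(i) all abutters consent — met.
(ii) commercially zoned — met.
(iii) not (food handler cert.) — met.
(b): T AND T AND T → true.
So (2) is satisfied (F OR T).
(i) fee paid — holds.
(ii) hardship waiver — holds.
(a) = T AND T = true.
(i) primary residence — met.
(ii) no complaint in 12 mo. — not satisfied.
So (b) is not satisfied (T AND F).
(3): T OR F → true.
So Overall is satisfied (T AND T AND T).

Yes — granted.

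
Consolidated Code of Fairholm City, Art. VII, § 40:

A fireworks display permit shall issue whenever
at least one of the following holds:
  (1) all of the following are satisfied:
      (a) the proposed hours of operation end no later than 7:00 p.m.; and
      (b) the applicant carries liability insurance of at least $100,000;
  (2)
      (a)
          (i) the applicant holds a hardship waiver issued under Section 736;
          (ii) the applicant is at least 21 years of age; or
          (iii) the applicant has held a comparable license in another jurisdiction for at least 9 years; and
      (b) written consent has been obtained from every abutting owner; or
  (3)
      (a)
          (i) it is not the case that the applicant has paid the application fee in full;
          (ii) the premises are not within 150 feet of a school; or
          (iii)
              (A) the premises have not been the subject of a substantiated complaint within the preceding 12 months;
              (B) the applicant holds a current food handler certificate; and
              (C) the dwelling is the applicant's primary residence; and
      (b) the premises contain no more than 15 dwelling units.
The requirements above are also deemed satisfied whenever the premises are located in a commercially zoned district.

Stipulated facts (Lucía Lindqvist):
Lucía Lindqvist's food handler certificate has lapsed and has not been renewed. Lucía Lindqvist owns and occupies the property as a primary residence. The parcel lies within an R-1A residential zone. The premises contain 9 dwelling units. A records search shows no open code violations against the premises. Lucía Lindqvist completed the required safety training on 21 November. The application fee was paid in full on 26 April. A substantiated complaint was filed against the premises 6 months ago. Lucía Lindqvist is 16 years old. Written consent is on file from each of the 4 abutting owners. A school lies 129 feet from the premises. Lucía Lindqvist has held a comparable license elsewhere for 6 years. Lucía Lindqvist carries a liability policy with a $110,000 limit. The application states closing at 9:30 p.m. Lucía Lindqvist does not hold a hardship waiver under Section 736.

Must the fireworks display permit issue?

(a) closes by 7 p.m. — not met.
(b) insurance ≥ $100,000 — met.
(1) = F AND T = false.
(i) hardship waiver — not satisfied.
(ii) age ≥ 21 — fails.
(iii) prior license ≥ 9 yr — not met.
So (a) is not satisfied (F OR F OR F).
(b) all abutters consent — met.
(2) = F AND T = false.
(i) not (fee paid) — fails.
(ii) ≥150 ft from school — not met.
(A) no complaint in 12 mo. — not satisfied.
(B) food handler cert. — fails.
(C) primary residence — met.
(iii) = F AND F AND T = false.
(a): F OR F OR F → false.
(b) ≤ 15 units — satisfied.
(3) = F AND T = false.
Overall = F OR F OR F = false.
Exception (commercially zoned) — not satisfied.
Result: main false OR exception false → false.

No — denied.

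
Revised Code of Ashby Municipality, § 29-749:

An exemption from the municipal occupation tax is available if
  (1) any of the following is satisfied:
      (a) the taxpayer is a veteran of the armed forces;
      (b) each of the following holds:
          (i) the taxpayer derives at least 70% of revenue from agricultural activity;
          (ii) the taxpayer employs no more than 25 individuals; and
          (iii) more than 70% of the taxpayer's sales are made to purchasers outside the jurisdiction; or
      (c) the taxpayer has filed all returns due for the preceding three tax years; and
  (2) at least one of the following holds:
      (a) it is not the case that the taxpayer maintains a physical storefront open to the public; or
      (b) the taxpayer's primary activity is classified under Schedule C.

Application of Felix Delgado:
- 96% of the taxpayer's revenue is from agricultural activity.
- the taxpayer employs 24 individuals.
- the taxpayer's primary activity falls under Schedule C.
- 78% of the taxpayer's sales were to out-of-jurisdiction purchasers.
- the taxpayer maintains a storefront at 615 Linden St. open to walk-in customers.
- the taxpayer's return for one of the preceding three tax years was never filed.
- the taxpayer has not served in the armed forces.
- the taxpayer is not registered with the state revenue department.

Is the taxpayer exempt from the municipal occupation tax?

Yes — exempt.

(a) veteran — not satisfied.
(i) ≥70% agricultural — satisfied.
(ii) ≤ 25 employees — satisfied.
(iii) >70% out-of-jur. sales — holds.
(b): T AND T AND T → true.
(c) returns current — fails.
(1) = F OR T OR F = true.
(a) not (has storefront) — not met.
(b) Schedule C activity — met.
(2): F OR T → true.
So Overall is satisfied (T AND T).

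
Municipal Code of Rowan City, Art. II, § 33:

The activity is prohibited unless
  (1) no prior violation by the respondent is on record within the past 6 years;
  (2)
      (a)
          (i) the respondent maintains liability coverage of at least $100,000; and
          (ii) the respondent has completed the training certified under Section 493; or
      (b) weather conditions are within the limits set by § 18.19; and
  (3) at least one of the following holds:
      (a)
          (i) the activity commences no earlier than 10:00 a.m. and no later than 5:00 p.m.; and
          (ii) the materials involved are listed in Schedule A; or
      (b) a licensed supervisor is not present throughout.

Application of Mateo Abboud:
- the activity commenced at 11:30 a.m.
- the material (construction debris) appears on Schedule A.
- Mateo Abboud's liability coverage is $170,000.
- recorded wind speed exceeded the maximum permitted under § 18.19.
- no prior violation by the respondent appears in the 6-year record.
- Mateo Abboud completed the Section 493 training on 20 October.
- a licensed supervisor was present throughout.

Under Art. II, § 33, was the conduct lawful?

(1) no prior violation — met.
(i) coverage ≥ $100,000 — met.
(ii) training certified — met.
(a) = T AND T = true.
(b) weather ok — not met.
So (2) is satisfied (T OR F).
(i) start within hours — satisfied.
(ii) Schedule A material — holds.
So (a) is satisfied (T AND T).
(b) not (supervisor present) — fails.
(3): T OR F → true.
Overall: T AND T AND T → true.

Yes — lawful.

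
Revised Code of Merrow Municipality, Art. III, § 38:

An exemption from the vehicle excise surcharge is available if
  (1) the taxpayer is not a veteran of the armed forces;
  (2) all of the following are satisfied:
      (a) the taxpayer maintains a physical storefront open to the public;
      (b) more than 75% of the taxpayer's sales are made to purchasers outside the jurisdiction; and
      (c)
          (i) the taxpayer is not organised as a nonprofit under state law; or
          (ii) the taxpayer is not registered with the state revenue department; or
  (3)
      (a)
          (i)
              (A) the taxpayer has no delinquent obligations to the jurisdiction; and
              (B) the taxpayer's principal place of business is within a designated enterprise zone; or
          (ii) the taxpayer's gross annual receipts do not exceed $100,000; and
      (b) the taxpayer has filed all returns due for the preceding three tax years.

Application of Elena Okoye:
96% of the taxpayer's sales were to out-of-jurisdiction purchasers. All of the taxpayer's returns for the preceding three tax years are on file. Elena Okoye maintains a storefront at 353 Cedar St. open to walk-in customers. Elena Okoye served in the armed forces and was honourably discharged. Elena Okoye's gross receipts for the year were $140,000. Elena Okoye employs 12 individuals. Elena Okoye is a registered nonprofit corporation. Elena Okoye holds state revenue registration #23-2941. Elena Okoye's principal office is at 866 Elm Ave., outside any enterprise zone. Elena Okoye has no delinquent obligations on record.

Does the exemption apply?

(1) not (veteran) — not satisfied.
(a) has storefront — satisfied.
(b) >75% out-of-jur. sales — met.
(i) not (nonprofit) — not met.
(ii) not (state-registered) — not satisfied.
So (c) is not satisfied (F OR F).
(2): T AND T AND F → false.
(A) no delinquency — holds.
(B) in enterprise zone — fails.
(i) = T AND F = false.
(ii) receipts ≤ $100,000 — not satisfied.
(a): F OR F → false.
(b) returns current — satisfied.
So (3) is not satisfied (F AND T).
Overall: F OR F OR F → false.

No — not exempt.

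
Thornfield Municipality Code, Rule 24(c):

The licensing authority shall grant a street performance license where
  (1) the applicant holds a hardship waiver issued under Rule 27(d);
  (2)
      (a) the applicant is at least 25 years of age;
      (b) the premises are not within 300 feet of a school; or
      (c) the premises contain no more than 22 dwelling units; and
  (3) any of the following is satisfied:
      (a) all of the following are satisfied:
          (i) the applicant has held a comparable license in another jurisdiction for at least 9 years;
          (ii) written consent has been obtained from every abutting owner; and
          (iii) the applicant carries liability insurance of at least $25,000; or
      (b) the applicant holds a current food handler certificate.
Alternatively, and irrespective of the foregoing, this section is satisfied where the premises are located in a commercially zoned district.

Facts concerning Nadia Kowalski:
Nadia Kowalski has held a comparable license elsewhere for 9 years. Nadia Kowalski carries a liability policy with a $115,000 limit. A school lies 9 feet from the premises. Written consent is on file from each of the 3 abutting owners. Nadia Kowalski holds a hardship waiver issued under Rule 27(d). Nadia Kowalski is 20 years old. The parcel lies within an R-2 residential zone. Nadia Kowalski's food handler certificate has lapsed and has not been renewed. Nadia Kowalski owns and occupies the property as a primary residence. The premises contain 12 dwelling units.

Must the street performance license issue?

(1) hardship waiver — satisfied.
(a) age ≥ 25 — fails.
(b) ≥300 ft from school — not satisfied.
(c) ≤ 22 units — met.
So (2) is satisfied (F OR F OR T).
(i) prior license ≥ 9 yr — met.
(ii) all abutters consent — holds.
(iii) insurance ≥ $25,000 — holds.
(a): T AND T AND T → true.
(b) food handler cert. — not met.
(3): T OR F → true.
So Overall is satisfied (T AND T AND T).
Exception (commercially zoned) — not satisfied.
Result: main true OR exception false → true.

Yes — granted.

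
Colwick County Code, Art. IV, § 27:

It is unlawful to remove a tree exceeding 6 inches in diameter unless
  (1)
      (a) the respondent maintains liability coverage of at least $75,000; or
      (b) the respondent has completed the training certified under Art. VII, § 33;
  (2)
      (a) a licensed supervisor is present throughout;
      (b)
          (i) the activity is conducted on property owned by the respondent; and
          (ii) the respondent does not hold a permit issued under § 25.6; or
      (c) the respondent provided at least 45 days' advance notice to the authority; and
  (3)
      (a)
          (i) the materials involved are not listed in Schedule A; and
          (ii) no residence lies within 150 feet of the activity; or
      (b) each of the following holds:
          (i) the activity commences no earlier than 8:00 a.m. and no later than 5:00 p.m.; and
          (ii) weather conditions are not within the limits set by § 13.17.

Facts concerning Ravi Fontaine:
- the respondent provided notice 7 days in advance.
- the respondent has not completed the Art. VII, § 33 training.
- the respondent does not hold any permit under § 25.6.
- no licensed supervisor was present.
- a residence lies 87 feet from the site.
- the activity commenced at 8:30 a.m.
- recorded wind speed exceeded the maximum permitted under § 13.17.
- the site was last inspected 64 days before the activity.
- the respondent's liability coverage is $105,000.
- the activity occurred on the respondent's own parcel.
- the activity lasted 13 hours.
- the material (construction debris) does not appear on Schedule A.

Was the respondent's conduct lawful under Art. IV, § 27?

(a) coverage ≥ $75,000 — satisfied.
(b) training certified — fails.
(1): T OR F → true.
(a) supervisor present — not met.
(i) own property — holds.
(ii) not (holds permit) — satisfied.
(b) = T AND T = true.
(c) ≥45 days' notice — not met.
(2) = F OR T OR F = true.
(i) not (Schedule A material) — satisfied.
(ii) no residence in 150 ft — not met.
(a): T AND F → false.
(i) start within hours — satisfied.
(ii) not (weather ok) — holds.
(b): T AND T → true.
(3): F OR T → true.
Overall = T AND T AND T = true.

Yes — lawful.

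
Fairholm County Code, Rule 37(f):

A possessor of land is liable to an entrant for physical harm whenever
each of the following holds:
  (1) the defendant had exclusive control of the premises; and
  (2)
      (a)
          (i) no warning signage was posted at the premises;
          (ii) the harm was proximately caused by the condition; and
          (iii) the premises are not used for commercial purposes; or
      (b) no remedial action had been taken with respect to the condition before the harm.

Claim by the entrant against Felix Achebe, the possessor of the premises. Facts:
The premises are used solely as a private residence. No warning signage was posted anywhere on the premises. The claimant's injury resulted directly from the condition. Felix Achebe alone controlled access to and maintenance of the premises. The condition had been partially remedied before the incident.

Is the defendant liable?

Yes — liable.

(1) exclusive control — met.
(i) no signage posted — met.
(ii) proximate cause — met.
(iii) not (commercial use) — holds.
(a): T AND T AND T → true.
(b) no remedial action — not satisfied.
So (2) is satisfied (T OR F).
Overall = T AND T = true.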